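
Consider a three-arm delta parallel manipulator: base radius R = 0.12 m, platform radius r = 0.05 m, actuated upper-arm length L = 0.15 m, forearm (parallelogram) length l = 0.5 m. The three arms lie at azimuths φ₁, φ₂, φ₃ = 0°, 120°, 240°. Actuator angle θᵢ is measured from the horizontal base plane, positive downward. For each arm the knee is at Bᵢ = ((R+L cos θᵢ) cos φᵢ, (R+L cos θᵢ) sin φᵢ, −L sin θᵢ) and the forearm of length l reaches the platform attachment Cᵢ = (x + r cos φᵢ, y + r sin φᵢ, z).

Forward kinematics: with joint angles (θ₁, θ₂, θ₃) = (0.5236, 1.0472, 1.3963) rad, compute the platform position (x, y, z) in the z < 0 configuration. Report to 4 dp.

φ1=0.0°: virtual centre (0.1999, 0.0000, -0.0750), radius l
arm 2 at φ=120.0°: e+L cos θ2 = 0.1450;  O2 = (-0.0725, 0.1256, -0.1299)
O3 = (0.0960·cos240.0°, 0.0960·sin240.0°, -0.1477) = (-0.0480, -0.0832, -0.1477)
subtract pairs → two planes through P
[-0.5448 0.2511 -0.1098]·P = -0.0077;  [-0.4958 -0.1663 -0.1454]·P = -0.0145
Cramer: x(z) = 0.0229-0.2547z;  y(z) = 0.0191-0.1152z
sphere 1 gives Az²+Bz+C=0 with A=1.0781, B=0.2357, C=-0.2127;  B²−4AC=0.9728;  roots -0.5667, 0.3481;  negative root z = -0.5667
x = 0.1672, y = 0.0844

(0.1672, 0.0844, -0.5667)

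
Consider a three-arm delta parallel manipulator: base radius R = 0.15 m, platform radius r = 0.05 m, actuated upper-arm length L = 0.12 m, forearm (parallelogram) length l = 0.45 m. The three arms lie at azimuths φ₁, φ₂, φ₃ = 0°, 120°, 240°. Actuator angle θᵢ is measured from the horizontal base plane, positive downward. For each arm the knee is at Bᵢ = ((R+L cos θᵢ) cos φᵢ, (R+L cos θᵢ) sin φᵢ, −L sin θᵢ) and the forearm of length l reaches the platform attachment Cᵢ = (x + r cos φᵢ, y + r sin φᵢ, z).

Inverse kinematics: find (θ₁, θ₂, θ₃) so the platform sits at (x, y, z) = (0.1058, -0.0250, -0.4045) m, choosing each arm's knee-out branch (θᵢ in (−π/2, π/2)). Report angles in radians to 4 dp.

θ₁ = -0.2622, θ₂ = 0.5235, θ₃ = 0.3489

φ1=0.0° → target in arm frame (0.1058, -0.0250)
  A=-0.0058, B=-0.4045, C=(l²−L²−A²−y'²−z²)/(2L)=0.0993
  γ=atan2(-0.4045,-0.0058)=-1.5851;  ψ=arccos(0.2454)=1.3229;  θ1=γ+ψ≈-0.2622
rotate P by −φ2: (-0.0746, -0.0791, -0.4045)
  A=0.1746, B=-0.4045, C=(l²−L²−A²−y'²−z²)/(2L)=-0.0510
  θ2 = atan2(B,A) + arccos(C/0.4406) = 0.5235
φ3=240.0° → target in arm frame (-0.0312, 0.1041)
  e−x'=0.1312;  (l²−L²−(e−x')²−y'²−z²)/2L = -0.0150
  √(A²+B²)=0.4253;  θ3 = -1.2570+1.6060 ≈ 0.3489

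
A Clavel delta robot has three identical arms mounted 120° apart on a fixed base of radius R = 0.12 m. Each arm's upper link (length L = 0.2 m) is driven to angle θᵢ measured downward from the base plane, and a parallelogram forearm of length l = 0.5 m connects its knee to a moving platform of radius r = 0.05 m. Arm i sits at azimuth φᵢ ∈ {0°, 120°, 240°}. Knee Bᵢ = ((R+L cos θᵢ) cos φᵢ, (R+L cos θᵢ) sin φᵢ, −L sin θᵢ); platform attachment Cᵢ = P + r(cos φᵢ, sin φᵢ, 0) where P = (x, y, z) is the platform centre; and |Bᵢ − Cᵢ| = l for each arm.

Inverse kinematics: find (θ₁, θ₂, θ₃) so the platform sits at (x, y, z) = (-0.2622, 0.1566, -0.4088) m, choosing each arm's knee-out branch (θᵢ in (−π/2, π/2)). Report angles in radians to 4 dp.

θ₁ = 1.1342, θ₂ = -0.3494, θ₃ = 0.5235

rotate P by −φ1: (-0.2622, 0.1566, -0.4088)
  e−x'=0.3322;  (l²−L²−(e−x')²−y'²−z²)/2L = -0.2300
  √(A²+B²)=0.5268;  θ1 = -0.8884+2.0226 ≈ 1.1342
rotate P by −φ2: (0.2667, 0.1488, -0.4088)
  A=-0.1967, B=-0.4088, C=(l²−L²−A²−y'²−z²)/(2L)=-0.0449
  √(A²+B²)=0.4537;  θ2 = -2.0193+1.6699 ≈ -0.3494
arm 3 (φ=240.0°): x'=-0.0045, y'=-0.3054
  e−x'=0.0745;  (l²−L²−(e−x')²−y'²−z²)/2L = -0.1398
  θ3 = atan2(B,A) + arccos(C/0.4155) = 0.5235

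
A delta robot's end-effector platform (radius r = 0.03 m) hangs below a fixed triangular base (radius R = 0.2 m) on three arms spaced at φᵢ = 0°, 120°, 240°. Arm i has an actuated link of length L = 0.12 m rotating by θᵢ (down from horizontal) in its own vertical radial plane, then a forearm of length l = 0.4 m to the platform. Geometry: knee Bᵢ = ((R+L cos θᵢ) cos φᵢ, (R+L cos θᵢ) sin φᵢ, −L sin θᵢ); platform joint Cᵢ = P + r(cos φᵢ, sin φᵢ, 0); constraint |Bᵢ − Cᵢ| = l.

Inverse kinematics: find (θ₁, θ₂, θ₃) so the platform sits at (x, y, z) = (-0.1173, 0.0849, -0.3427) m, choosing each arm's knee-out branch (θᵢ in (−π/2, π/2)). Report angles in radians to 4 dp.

arm 1 (φ=0.0°): x'=-0.1173, y'=0.0849
  A cos θ + B sin θ = C:  0.2873·cos θ + -0.3427·sin θ = -0.2566
  θ1 = atan2(B,A) + arccos(C/0.4472) = 1.3089
rotate P by −φ2: (0.1322, 0.0591, -0.3427)
  e−x'=0.0378;  (l²−L²−(e−x')²−y'²−z²)/2L = 0.0968
  √(A²+B²)=0.3448;  θ2 = -1.4609+1.2862 ≈ -0.1746
arm 3 (φ=240.0°): x'=-0.0149, y'=-0.1440
  e−x'=0.1849;  (l²−L²−(e−x')²−y'²−z²)/2L = -0.1115
  θ3 = atan2(B,A) + arccos(C/0.3894) = 0.7852

θ₁ = 1.3089, θ₂ = -0.1746, θ₃ = 0.7852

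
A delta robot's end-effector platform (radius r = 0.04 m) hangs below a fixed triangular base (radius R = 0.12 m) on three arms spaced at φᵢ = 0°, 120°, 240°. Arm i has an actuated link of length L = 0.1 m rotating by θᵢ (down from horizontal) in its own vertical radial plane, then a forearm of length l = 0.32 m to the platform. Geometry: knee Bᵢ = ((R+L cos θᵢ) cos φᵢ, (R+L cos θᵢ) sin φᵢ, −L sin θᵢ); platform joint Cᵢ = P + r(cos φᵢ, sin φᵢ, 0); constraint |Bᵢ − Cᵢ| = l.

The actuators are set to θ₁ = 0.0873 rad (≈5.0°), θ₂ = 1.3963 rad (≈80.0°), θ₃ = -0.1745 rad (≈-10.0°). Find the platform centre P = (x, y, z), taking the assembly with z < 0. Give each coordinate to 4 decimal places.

arm 1 at φ=0.0°: e+L cos θ1 = 0.1796;  centre 1 = (0.1796, 0.0000, -0.0087)
φ2=120.0°: virtual centre (-0.0487, 0.0843, -0.0985), radius l
arm 3 at φ=240.0°: e+L cos θ3 = 0.1785;  centre 3 = (-0.0892, -0.1546, 0.0174)
eliminate P² terms by subtracting sphere 1 from 2 and 3
plane₁₂: -0.4566x+0.1686y+-0.1795z = -0.0132
Cramer: x(z) = 0.0177-0.2014z;  y(z) = -0.0302+0.5191z
quadratic in z: (1.3101)z²+(0.0514)z+(-0.0752)=0, √Δ=0.6298 → z ∈ {-0.2600, 0.2208}; z = -0.2600 (taking z<0)
x = 0.0701, y = -0.1651

(0.0701, -0.1651, -0.2600)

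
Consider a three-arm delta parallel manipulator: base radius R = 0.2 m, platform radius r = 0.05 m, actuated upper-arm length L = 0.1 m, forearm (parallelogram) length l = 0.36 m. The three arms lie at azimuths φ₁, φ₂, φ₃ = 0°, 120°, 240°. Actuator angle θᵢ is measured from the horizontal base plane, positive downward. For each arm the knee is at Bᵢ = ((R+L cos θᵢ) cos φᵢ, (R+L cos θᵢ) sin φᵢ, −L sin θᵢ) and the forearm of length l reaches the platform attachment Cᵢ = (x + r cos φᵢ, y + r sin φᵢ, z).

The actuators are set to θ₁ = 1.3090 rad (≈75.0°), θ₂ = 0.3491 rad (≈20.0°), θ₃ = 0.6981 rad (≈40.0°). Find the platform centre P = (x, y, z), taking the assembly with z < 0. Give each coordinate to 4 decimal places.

(-0.0849, 0.0299, -0.3429)

φ1=0.0°: virtual centre (0.1759, 0.0000, -0.0966), radius l
S2 = (0.2440·cos120.0°, 0.2440·sin120.0°, -0.0342) = (-0.1220, 0.2113, -0.0342)
arm 3 at φ=240.0°: e+L cos θ3 = 0.2266;  S3 = (-0.1133, -0.1962, -0.0643)
eliminate P² terms by subtracting sphere 1 from 2 and 3
linear system: -0.5957x+0.4226y = 0.0204−0.1248z; -0.5784x+-0.3925y = 0.0152−0.0646z
Cramer: x(z) = -0.0302+0.1595z;  y(z) = 0.0057-0.0704z
quadratic in z: (1.0304)z²+(0.1266)z+(-0.0778)=0, √Δ=0.5801 → z ∈ {-0.3429, 0.2201}; z = -0.3429 (taking z<0)
x = -0.0849, y = 0.0299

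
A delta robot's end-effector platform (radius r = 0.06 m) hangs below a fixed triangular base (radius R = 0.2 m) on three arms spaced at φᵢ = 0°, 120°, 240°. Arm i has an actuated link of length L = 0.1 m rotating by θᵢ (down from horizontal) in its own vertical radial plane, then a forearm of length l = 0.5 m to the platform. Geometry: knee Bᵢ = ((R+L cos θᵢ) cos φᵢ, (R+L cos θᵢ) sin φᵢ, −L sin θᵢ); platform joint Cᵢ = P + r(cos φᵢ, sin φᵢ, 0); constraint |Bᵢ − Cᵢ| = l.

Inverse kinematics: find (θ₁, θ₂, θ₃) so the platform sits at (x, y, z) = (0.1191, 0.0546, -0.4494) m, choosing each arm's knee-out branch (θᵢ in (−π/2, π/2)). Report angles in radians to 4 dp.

θ₁ = -0.3485, θ₂ = 0.3494, θ₃ = 0.7853

φ1=0.0° → target in arm frame (0.1191, 0.0546)
  A cos θ + B sin θ = C:  0.0209·cos θ + -0.4494·sin θ = 0.1731
  θ1 = atan2(B,A) + arccos(C/0.4499) = -0.3485
rotate P by −φ2: (-0.0123, -0.1304, -0.4494)
  A=0.1523, B=-0.4494, C=(l²−L²−A²−y'²−z²)/(2L)=-0.0108
  θ2 = atan2(B,A) + arccos(C/0.4745) = 0.3494
rotate P by −φ3: (-0.1068, 0.0758, -0.4494)
  A=0.2468, B=-0.4494, C=(l²−L²−A²−y'²−z²)/(2L)=-0.1432
  γ=atan2(-0.4494,0.2468)=-1.0685;  ψ=arccos(-0.2793)=1.8539;  θ3=γ+ψ≈0.7853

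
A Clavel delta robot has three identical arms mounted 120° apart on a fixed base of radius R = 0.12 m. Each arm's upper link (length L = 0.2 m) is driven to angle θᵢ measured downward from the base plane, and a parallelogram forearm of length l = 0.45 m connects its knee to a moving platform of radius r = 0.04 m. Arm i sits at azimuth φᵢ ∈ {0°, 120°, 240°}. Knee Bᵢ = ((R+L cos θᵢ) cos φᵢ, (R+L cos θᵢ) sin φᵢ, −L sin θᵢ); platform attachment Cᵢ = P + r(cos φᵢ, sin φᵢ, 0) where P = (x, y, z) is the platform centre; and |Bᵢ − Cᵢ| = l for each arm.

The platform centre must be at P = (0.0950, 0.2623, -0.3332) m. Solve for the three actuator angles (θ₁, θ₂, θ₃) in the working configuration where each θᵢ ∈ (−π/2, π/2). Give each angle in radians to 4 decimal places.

θ₁ = 0.0869, θ₂ = -0.2618, θ₃ = 1.2216

φ1=0.0° → target in arm frame (0.0950, 0.2623)
  A=-0.0150, B=-0.3332, C=(l²−L²−A²−y'²−z²)/(2L)=-0.0439
  γ=atan2(-0.3332,-0.0150)=-1.6158;  ψ=arccos(-0.1315)=1.7027;  θ1=γ+ψ≈0.0869
rotate P by −φ2: (0.1797, -0.2134, -0.3332)
  e−x'=-0.0997;  (l²−L²−(e−x')²−y'²−z²)/2L = -0.0100
  θ2 = atan2(B,A) + arccos(C/0.3478) = -0.2618
arm 3 (φ=240.0°): x'=-0.2747, y'=-0.0489
  e−x'=0.3547;  (l²−L²−(e−x')²−y'²−z²)/2L = -0.1917
  √(A²+B²)=0.4866;  θ3 = -0.7542+1.9758 ≈ 1.2216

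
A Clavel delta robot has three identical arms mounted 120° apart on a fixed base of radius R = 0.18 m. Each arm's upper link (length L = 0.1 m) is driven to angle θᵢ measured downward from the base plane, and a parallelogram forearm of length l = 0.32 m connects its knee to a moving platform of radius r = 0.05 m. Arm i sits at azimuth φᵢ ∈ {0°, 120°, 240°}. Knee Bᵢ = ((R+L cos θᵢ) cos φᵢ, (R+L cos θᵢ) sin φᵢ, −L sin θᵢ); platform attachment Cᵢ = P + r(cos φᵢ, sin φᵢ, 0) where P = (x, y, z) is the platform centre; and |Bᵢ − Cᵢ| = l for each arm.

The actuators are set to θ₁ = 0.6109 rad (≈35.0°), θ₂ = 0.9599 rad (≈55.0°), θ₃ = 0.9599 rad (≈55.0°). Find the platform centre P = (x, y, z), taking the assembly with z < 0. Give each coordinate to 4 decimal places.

arm 1 at φ=0.0°: e+L cos θ1 = 0.2119;  O1 = (0.2119, 0.0000, -0.0574)
O2 = (0.1874·cos120.0°, 0.1874·sin120.0°, -0.0819) = (-0.0937, 0.1623, -0.0819)
arm 3 at φ=240.0°: e+L cos θ3 = 0.1874;  O3 = (-0.0937, -0.1623, -0.0819)
eliminate P² terms by subtracting sphere 1 from 2 and 3
[-0.6112 0.3245 -0.0491]·P = -0.0064;  [-0.6112 -0.3245 -0.0491]·P = -0.0064
det = 0.3967;  x = 0.0104+-0.0803z,  y = 0.0000+0.0000z
into |P−O₁|² = l²: 1.0065z² + 0.1471z + -0.0585 = 0;  Δ = 0.2572;  z = -0.3250 or 0.1789 → z<0 root = -0.3250
x = 0.0366, y = 0.0000

(0.0366, 0.0000, -0.3250)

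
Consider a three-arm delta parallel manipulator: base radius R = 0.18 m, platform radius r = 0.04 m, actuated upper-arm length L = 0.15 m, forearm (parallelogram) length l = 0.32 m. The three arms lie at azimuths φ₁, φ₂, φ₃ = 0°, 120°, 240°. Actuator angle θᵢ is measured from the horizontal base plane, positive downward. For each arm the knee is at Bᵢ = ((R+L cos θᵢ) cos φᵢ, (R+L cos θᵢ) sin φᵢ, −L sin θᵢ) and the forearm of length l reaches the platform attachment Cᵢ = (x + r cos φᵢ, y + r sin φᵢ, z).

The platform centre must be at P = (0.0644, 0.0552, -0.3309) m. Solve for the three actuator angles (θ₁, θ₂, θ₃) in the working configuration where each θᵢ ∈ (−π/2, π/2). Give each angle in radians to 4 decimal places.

θ₁ = 0.6108, θ₂ = 0.8723, θ₃ = 1.3088

arm 1 (φ=0.0°): x'=0.0644, y'=0.0552
  A cos θ + B sin θ = C:  0.0756·cos θ + -0.3309·sin θ = -0.1279
  √(A²+B²)=0.3394;  θ1 = -1.3462+1.9570 ≈ 0.6108
φ2=120.0° → target in arm frame (0.0156, -0.0834)
  A cos θ + B sin θ = C:  0.1244·cos θ + -0.3309·sin θ = -0.1734
  γ=atan2(-0.3309,0.1244)=-1.2112;  ψ=arccos(-0.4905)=2.0835;  θ2=γ+ψ≈0.8723
arm 3 (φ=240.0°): x'=-0.0800, y'=0.0282
  A cos θ + B sin θ = C:  0.2200·cos θ + -0.3309·sin θ = -0.2626
  γ=atan2(-0.3309,0.2200)=-0.9840;  ψ=arccos(-0.6609)=2.2929;  θ3=γ+ψ≈1.3088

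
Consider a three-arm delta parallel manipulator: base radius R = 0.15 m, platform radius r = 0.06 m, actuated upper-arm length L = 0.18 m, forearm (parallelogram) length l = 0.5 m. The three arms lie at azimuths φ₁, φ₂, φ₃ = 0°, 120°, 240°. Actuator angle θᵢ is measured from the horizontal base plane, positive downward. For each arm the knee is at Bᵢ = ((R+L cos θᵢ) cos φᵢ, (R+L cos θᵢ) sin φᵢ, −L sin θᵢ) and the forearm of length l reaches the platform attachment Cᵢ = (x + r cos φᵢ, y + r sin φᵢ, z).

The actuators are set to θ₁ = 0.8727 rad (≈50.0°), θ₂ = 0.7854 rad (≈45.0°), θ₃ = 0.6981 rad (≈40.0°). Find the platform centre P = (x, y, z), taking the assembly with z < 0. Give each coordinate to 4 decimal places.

arm 1 at φ=0.0°: (R−r)+L cos θ1 = 0.2057;  S1 = (0.2057, 0.0000, -0.1379)
arm 2 at φ=120.0°: (R−r)+L cos θ2 = 0.2173;  S2 = (-0.1086, 0.1882, -0.1273)
φ3=240.0°: virtual centre (-0.1139, -0.1974, -0.1157), radius l
subtract pairs → two planes through P
plane₁₂: -0.6287x+0.3763y+0.0212z = 0.0021
Cramer: x(z) = -0.0048+0.0513z;  y(z) = -0.0024+0.0293z
into |P−S₁|² = l²: 1.0035z² + 0.2540z + -0.1867 = 0;  Δ = 0.8139;  z = -0.5761 or 0.3229 → z<0 root = -0.5761
x = -0.0343, y = -0.0193

(-0.0343, -0.0193, -0.5761)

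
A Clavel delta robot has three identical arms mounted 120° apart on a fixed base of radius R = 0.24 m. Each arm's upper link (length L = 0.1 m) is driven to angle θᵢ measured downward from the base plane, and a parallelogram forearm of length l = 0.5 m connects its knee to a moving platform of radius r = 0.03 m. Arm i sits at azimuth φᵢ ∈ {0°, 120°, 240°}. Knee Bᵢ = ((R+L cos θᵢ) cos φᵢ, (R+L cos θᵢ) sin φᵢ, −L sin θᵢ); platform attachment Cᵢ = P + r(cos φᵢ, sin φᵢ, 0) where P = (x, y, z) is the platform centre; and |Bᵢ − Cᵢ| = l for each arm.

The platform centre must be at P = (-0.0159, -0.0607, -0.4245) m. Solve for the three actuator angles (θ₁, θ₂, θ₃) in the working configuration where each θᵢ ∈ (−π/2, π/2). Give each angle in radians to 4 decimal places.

θ₁ = 0.4361, θ₂ = 0.6108, θ₃ = -0.0872

φ1=0.0° → target in arm frame (-0.0159, -0.0607)
  e−x'=0.2259;  (l²−L²−(e−x')²−y'²−z²)/2L = 0.0254
  γ=atan2(-0.4245,0.2259)=-1.0818;  ψ=arccos(0.0529)=1.5179;  θ1=γ+ψ≈0.4361
rotate P by −φ2: (-0.0446, 0.0441, -0.4245)
  A cos θ + B sin θ = C:  0.2546·cos θ + -0.4245·sin θ = -0.0349
  √(A²+B²)=0.4950;  θ2 = -1.0305+1.6413 ≈ 0.6108
φ3=240.0° → target in arm frame (0.0605, 0.0166)
  e−x'=0.1495;  (l²−L²−(e−x')²−y'²−z²)/2L = 0.1859
  γ=atan2(-0.4245,0.1495)=-1.2322;  ψ=arccos(0.4131)=1.1450;  θ3=γ+ψ≈-0.0872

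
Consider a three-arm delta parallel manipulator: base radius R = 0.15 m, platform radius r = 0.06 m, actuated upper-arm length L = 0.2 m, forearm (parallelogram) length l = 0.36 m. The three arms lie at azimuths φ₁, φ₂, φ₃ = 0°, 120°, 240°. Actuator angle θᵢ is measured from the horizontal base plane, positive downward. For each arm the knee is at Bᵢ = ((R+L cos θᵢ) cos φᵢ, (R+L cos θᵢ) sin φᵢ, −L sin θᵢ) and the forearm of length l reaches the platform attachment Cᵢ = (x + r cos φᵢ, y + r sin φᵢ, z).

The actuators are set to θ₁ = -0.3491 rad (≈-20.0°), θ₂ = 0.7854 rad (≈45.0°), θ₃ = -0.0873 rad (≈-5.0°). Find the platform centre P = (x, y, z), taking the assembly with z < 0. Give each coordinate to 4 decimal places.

(0.0788, -0.0930, -0.2168)

φ1=0.0°: virtual centre (0.2779, 0.0000, 0.0684), radius l
arm 2 at φ=120.0°: ρ2 = 0.2314;  S2 = (-0.1157, 0.2004, -0.1414)
arm 3 at φ=240.0°: ρ3 = 0.2892;  S3 = (-0.1446, -0.2505, 0.0174)
subtract pairs → two planes through P
plane₁₂: -0.7873x+0.4008y+-0.4197z = -0.0084
Cramer: x(z) = 0.0046-0.3425z;  y(z) = -0.0118+0.3743z
into |P−S₁|² = l²: 1.2574z² + 0.0415z + -0.0501 = 0;  Δ = 0.2536;  z = -0.2168 or 0.1837 → z<0 root = -0.2168
x = 0.0788, y = -0.0930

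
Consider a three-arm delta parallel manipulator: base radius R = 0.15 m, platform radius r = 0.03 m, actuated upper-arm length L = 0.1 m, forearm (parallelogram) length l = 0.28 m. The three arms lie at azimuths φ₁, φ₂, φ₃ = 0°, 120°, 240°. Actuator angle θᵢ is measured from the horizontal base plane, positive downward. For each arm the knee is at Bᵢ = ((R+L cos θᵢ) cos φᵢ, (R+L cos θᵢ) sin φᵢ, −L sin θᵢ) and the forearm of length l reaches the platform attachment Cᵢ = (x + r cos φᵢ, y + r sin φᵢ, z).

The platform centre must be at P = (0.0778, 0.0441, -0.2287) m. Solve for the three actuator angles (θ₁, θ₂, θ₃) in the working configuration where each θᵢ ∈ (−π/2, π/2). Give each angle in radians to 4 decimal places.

rotate P by −φ1: (0.0778, 0.0441, -0.2287)
  e−x'=0.0422;  (l²−L²−(e−x')²−y'²−z²)/2L = 0.0619
  θ1 = atan2(B,A) + arccos(C/0.2326) = -0.0867
φ2=120.0° → target in arm frame (-0.0007, -0.0894)
  e−x'=0.1207;  (l²−L²−(e−x')²−y'²−z²)/2L = -0.0324
  γ=atan2(-0.2287,0.1207)=-1.0852;  ψ=arccos(-0.1251)=1.6962;  θ2=γ+ψ≈0.6111
φ3=240.0° → target in arm frame (-0.0771, 0.0453)
  A cos θ + B sin θ = C:  0.1971·cos θ + -0.2287·sin θ = -0.1240
  γ=atan2(-0.2287,0.1971)=-0.8595;  ψ=arccos(-0.4108)=1.9941;  θ3=γ+ψ≈1.1346

θ₁ = -0.0867, θ₂ = 0.6111, θ₃ = 1.1346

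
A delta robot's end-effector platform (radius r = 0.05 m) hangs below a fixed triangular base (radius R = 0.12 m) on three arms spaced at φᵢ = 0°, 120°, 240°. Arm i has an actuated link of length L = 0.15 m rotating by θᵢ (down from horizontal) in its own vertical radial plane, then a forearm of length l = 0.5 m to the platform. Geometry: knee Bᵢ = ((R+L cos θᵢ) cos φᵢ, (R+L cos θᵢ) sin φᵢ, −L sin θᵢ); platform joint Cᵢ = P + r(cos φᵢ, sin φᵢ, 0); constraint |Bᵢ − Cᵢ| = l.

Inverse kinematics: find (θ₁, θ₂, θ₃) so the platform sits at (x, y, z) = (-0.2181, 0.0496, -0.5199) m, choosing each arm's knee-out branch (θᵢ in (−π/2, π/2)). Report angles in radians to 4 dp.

φ1=0.0° → target in arm frame (-0.2181, 0.0496)
  A=0.2881, B=-0.5199, C=(l²−L²−A²−y'²−z²)/(2L)=-0.4275
  γ=atan2(-0.5199,0.2881)=-1.0648;  ψ=arccos(-0.7193)=2.3735;  θ1=γ+ψ≈1.3088
arm 2 (φ=120.0°): x'=0.1520, y'=0.1641
  e−x'=-0.0820;  (l²−L²−(e−x')²−y'²−z²)/2L = -0.2548
  θ2 = atan2(B,A) + arccos(C/0.5263) = 0.3489
φ3=240.0° → target in arm frame (0.0661, -0.2137)
  A=0.0039, B=-0.5199, C=(l²−L²−A²−y'²−z²)/(2L)=-0.2949
  √(A²+B²)=0.5199;  θ3 = -1.5633+2.1739 ≈ 0.6106

θ₁ = 1.3088, θ₂ = 0.3489, θ₃ = 0.6106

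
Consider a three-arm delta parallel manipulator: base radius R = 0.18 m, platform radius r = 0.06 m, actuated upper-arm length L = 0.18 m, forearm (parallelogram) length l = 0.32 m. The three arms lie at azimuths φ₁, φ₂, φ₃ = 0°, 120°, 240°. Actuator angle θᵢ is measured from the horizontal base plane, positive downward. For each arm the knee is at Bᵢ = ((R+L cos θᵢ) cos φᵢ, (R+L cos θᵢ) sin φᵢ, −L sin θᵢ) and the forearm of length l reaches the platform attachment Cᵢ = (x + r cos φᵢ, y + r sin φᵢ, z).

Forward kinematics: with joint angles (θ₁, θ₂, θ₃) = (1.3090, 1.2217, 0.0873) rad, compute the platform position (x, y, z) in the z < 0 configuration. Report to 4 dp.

φ1=0.0°: virtual centre (0.1666, 0.0000, -0.1739), radius l
S2 = (0.1816·cos120.0°, 0.1816·sin120.0°, -0.1691) = (-0.0908, 0.1572, -0.1691)
φ3=240.0°: virtual centre (-0.1497, -0.2592, -0.0157), radius l
eliminate P² terms by subtracting sphere 1 from 2 and 3
plane₁₂: -0.5147x+0.3145y+0.0094z = 0.0036
det = 0.4658;  x = -0.0255+0.2241z,  y = -0.0303+0.3368z
into |P−S₁|² = l²: 1.1636z² + 0.2412z + -0.0343 = 0;  Δ = 0.2181;  z = -0.3043 or 0.0970 → z<0 root = -0.3043
x = -0.0937, y = -0.1328

(-0.0937, -0.1328, -0.3043)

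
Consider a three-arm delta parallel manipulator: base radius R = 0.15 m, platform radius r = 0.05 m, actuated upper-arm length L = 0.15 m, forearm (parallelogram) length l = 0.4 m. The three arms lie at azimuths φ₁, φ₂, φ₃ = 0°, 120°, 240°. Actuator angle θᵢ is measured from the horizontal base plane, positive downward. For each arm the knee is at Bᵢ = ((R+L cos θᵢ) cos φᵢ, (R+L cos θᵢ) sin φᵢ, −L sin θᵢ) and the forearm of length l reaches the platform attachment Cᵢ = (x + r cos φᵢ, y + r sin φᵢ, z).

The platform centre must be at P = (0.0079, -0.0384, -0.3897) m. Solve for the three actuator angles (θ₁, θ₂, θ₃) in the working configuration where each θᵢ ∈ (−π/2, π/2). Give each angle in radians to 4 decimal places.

θ₁ = 0.4360, θ₂ = 0.6109, θ₃ = 0.3489

arm 1 (φ=0.0°): x'=0.0079, y'=-0.0384
  A=0.0921, B=-0.3897, C=(l²−L²−A²−y'²−z²)/(2L)=-0.0811
  γ=atan2(-0.3897,0.0921)=-1.3387;  ψ=arccos(-0.2025)=1.7747;  θ1=γ+ψ≈0.4360
rotate P by −φ2: (-0.0372, 0.0124, -0.3897)
  e−x'=0.1372;  (l²−L²−(e−x')²−y'²−z²)/2L = -0.1111
  θ2 = atan2(B,A) + arccos(C/0.4131) = 0.6109
rotate P by −φ3: (0.0293, 0.0260, -0.3897)
  A cos θ + B sin θ = C:  0.0707·cos θ + -0.3897·sin θ = -0.0668
  γ=atan2(-0.3897,0.0707)=-1.3913;  ψ=arccos(-0.1687)=1.7403;  θ3=γ+ψ≈0.3489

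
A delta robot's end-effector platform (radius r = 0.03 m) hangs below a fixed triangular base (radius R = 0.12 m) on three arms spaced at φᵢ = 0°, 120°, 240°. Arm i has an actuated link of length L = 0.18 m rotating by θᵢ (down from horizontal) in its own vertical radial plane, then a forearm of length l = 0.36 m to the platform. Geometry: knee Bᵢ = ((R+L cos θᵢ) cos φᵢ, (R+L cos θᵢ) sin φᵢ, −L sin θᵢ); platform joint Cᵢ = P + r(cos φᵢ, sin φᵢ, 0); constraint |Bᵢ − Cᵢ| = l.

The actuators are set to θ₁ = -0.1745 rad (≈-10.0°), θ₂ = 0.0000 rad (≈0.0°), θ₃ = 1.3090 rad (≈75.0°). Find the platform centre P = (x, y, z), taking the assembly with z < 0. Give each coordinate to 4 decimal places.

(0.1223, 0.1786, -0.2457)

O1 = (0.2673·cos0.0°, 0.2673·sin0.0°, 0.0313) = (0.2673, 0.0000, 0.0313)
O2 = (0.2700·cos120.0°, 0.2700·sin120.0°, 0.0000) = (-0.1350, 0.2338, 0.0000)
O3 = (0.1366·cos240.0°, 0.1366·sin240.0°, -0.1739) = (-0.0683, -0.1183, -0.1739)
|O₂|²−|O₁|² = 0.0005;  |O₃|²−|O₁|² = -0.0235
plane₁₂: -0.8045x+0.4677y+-0.0625z = 0.0005
det = 0.5042;  x = 0.0216+-0.4098z,  y = 0.0382+-0.5714z
into |P−O₁|² = l²: 1.4945z² + 0.0952z + -0.0668 = 0;  Δ = 0.4084;  z = -0.2457 or 0.1820 → z<0 root = -0.2457
x = 0.1223, y = 0.1786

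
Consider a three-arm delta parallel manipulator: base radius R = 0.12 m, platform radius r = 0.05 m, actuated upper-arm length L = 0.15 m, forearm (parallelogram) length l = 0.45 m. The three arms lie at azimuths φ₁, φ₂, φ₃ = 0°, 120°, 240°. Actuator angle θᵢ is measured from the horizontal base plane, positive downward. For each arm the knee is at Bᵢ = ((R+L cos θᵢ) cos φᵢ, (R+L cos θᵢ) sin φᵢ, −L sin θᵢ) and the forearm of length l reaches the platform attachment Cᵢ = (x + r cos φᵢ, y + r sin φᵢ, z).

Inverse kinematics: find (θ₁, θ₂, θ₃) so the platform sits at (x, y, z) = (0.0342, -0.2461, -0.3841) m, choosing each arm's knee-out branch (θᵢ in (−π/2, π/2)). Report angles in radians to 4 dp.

θ₁ = 0.3496, θ₂ = 1.1347, θ₃ = -0.2616

rotate P by −φ1: (0.0342, -0.2461, -0.3841)
  A=0.0358, B=-0.3841, C=(l²−L²−A²−y'²−z²)/(2L)=-0.0979
  θ1 = atan2(B,A) + arccos(C/0.3858) = 0.3496
arm 2 (φ=120.0°): x'=-0.2302, y'=0.0934
  e−x'=0.3002;  (l²−L²−(e−x')²−y'²−z²)/2L = -0.2213
  θ2 = atan2(B,A) + arccos(C/0.4875) = 1.1347
rotate P by −φ3: (0.1960, 0.1527, -0.3841)
  A cos θ + B sin θ = C:  -0.1260·cos θ + -0.3841·sin θ = -0.0224
  γ=atan2(-0.3841,-0.1260)=-1.8878;  ψ=arccos(-0.0554)=1.6263;  θ3=γ+ψ≈-0.2616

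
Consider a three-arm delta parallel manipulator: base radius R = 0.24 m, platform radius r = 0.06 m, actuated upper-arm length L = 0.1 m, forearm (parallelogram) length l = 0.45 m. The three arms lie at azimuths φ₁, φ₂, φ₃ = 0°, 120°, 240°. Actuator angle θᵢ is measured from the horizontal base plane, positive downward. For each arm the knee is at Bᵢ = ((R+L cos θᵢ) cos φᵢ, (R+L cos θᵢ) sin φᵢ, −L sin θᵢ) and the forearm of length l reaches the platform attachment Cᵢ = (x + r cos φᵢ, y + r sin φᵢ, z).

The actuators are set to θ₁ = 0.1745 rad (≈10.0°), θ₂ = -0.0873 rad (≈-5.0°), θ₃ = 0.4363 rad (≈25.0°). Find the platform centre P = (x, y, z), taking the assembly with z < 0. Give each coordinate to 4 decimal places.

centre 1 = (0.2785·cos0.0°, 0.2785·sin0.0°, -0.0174) = (0.2785, 0.0000, -0.0174)
φ2=120.0°: virtual centre (-0.1398, 0.2422, 0.0087), radius l
arm 3 at φ=240.0°: e+L cos θ3 = 0.2706;  centre 3 = (-0.1353, -0.2344, -0.0423)
eliminate P² terms by subtracting sphere 1 from 2 and 3
linear system: -0.8366x+0.4843y = 0.0004−0.0522z; -0.8276x+-0.4687y = -0.0028−-0.0498z
det = 0.7930;  x = 0.0015+0.0004z,  y = 0.0034+-0.1070z
into |P−centre ₁|² = l²: 1.0114z² + 0.0338z + -0.1255 = 0;  Δ = 0.5087;  z = -0.3693 or 0.3359 → z<0 root = -0.3693
x = 0.0013, y = 0.0429

(0.0013, 0.0429, -0.3693)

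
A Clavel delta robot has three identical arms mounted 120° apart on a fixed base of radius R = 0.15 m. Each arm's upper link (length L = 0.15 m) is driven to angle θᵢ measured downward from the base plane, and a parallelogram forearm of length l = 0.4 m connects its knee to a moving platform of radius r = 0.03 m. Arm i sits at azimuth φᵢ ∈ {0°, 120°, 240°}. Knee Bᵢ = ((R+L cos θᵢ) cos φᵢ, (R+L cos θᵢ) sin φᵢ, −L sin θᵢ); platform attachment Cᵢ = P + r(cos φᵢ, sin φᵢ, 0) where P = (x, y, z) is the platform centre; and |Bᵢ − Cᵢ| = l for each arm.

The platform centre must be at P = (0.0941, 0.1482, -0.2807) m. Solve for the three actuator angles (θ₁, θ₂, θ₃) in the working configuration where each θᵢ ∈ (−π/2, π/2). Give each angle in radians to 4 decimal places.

θ₁ = -0.3487, θ₂ = -0.2617, θ₃ = 1.0471

φ1=0.0° → target in arm frame (0.0941, 0.1482)
  e−x'=0.0259;  (l²−L²−(e−x')²−y'²−z²)/2L = 0.1202
  θ1 = atan2(B,A) + arccos(C/0.2819) = -0.3487
rotate P by −φ2: (0.0813, -0.1556, -0.2807)
  A=0.0387, B=-0.2807, C=(l²−L²−A²−y'²−z²)/(2L)=0.1100
  θ2 = atan2(B,A) + arccos(C/0.2834) = -0.2617
φ3=240.0° → target in arm frame (-0.1754, 0.0074)
  A=0.2954, B=-0.2807, C=(l²−L²−A²−y'²−z²)/(2L)=-0.0954
  γ=atan2(-0.2807,0.2954)=-0.7599;  ψ=arccos(-0.2340)=1.8070;  θ3=γ+ψ≈1.0471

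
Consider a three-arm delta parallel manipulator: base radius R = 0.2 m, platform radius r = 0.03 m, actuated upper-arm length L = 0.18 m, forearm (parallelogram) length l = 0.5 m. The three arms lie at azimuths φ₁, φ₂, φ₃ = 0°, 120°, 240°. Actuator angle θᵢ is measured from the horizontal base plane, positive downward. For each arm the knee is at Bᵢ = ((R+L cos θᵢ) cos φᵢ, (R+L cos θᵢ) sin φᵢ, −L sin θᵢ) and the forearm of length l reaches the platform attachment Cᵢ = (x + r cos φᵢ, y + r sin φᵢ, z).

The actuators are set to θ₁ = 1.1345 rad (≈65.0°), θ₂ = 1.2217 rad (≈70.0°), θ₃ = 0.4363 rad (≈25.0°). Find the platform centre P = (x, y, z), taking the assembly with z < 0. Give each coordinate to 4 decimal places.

(-0.0573, -0.1318, -0.5381)

O1 = (0.2461·cos0.0°, 0.2461·sin0.0°, -0.1631) = (0.2461, 0.0000, -0.1631)
arm 2 at φ=120.0°: e+L cos θ2 = 0.2316;  O2 = (-0.1158, 0.2005, -0.1691)
O3 = (0.3331·cos240.0°, 0.3331·sin240.0°, -0.0761) = (-0.1666, -0.2885, -0.0761)
eliminate P² terms by subtracting sphere 1 from 2 and 3
[-0.7237 0.4011 -0.0120]·P = -0.0049;  [-0.8253 -0.5770 0.1741]·P = 0.0296
det = 0.7486;  x = -0.0121+0.0840z,  y = -0.0341+0.1816z
sphere 1 gives Az²+Bz+C=0 with A=1.0400, B=0.2705, C=-0.1556;  B²−4AC=0.7205;  roots -0.5381, 0.2780;  negative root z = -0.5381
x = -0.0573, y = -0.1318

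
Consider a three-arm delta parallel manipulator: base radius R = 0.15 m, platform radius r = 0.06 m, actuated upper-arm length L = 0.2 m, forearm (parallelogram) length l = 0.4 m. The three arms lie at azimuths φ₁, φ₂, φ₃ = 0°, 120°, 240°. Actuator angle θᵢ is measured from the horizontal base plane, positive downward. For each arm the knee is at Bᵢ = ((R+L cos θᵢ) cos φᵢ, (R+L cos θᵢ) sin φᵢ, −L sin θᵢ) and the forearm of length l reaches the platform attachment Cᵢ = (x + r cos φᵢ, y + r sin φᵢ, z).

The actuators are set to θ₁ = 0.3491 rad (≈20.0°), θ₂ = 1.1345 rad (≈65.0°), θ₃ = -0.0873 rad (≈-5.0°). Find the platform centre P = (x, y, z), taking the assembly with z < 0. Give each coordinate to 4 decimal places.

(0.0465, -0.1954, -0.3296)

O1 = (0.2779·cos0.0°, 0.2779·sin0.0°, -0.0684) = (0.2779, 0.0000, -0.0684)
φ2=120.0°: virtual centre (-0.0873, 0.1511, -0.1813), radius l
φ3=240.0°: virtual centre (-0.1446, -0.2505, 0.0174), radius l
subtract pairs → two planes through P
[-0.7304 0.3023 -0.2257]·P = -0.0186;  [-0.8451 -0.5010 0.1717]·P = 0.0020
det = 0.6214;  x = 0.0140+-0.0985z,  y = -0.0277+0.5088z
into |P−O₁|² = l²: 1.2686z² + 0.1606z + -0.0849 = 0;  Δ = 0.4566;  z = -0.3296 or 0.2030 → z<0 root = -0.3296
x = 0.0465, y = -0.1954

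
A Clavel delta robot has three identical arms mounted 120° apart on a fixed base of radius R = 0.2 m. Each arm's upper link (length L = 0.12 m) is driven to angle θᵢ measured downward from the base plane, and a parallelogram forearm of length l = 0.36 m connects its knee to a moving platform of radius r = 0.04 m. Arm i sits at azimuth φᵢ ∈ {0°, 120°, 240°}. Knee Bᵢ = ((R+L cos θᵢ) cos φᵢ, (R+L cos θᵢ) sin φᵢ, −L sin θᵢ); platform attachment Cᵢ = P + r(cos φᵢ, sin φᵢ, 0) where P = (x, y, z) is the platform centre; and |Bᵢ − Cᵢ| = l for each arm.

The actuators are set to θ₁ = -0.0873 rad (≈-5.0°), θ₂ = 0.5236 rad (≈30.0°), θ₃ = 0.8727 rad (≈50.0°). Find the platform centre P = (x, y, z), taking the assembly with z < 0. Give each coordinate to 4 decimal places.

centre 1 = (0.2795·cos0.0°, 0.2795·sin0.0°, 0.0105) = (0.2795, 0.0000, 0.0105)
arm 2 at φ=120.0°: (R−r)+L cos θ2 = 0.2639;  centre 2 = (-0.1320, 0.2286, -0.0600)
arm 3 at φ=240.0°: (R−r)+L cos θ3 = 0.2371;  centre 3 = (-0.1186, -0.2054, -0.0919)
eliminate P² terms by subtracting sphere 1 from 2 and 3
plane₁₂: -0.8230x+0.4571y+-0.1409z = -0.0050
Cramer: x(z) = 0.0118-0.2158z;  y(z) = 0.0102-0.0802z
into |P−centre ₁|² = l²: 1.0530z² + 0.0930z + -0.0577 = 0;  Δ = 0.2516;  z = -0.2823 or 0.1940 → z<0 root = -0.2823
x = 0.0727, y = 0.0329

(0.0727, 0.0329, -0.2823)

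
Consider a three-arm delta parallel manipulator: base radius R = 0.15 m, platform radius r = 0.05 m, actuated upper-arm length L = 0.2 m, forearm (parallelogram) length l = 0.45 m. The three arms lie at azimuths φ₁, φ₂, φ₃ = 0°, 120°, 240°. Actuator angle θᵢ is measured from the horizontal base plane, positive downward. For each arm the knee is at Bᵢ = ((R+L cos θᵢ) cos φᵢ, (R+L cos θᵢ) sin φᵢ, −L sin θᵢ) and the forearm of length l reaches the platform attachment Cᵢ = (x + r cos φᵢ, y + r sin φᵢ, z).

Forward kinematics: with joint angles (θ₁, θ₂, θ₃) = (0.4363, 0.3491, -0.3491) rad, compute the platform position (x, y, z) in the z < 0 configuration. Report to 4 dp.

φ1=0.0°: virtual centre (0.2813, 0.0000, -0.0845), radius l
S2 = (0.2879·cos120.0°, 0.2879·sin120.0°, -0.0684) = (-0.1440, 0.2494, -0.0684)
arm 3 at φ=240.0°: ρ3 = 0.2879;  S3 = (-0.1440, -0.2494, 0.0684)
|S₂|²−|S₁|² = 0.0013;  |S₃|²−|S₁|² = 0.0013
[-0.8505 0.4987 0.0322]·P = 0.0013;  [-0.8505 -0.4987 0.3059]·P = 0.0013
Cramer: x(z) = -0.0016+0.1988z;  y(z) = 0.0000+0.2743z
into |P−S₁|² = l²: 1.1148z² + 0.0566z + -0.1154 = 0;  Δ = 0.5176;  z = -0.3481 or 0.2973 → z<0 root = -0.3481
x = -0.0708, y = -0.0955

(-0.0708, -0.0955, -0.3481)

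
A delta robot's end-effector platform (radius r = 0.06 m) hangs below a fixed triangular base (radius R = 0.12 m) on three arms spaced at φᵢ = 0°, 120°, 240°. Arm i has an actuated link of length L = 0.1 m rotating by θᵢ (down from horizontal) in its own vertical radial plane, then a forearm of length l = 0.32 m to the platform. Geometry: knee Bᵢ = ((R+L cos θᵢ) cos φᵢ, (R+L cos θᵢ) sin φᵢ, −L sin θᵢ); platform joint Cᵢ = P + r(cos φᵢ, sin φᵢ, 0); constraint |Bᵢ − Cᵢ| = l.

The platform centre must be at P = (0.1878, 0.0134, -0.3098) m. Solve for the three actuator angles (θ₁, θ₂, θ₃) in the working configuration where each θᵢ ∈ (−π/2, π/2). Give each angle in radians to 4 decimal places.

θ₁ = -0.0869, θ₂ = 1.3094, θ₃ = 1.3966

φ1=0.0° → target in arm frame (0.1878, 0.0134)
  A cos θ + B sin θ = C:  -0.1278·cos θ + -0.3098·sin θ = -0.1004
  √(A²+B²)=0.3351;  θ1 = -1.9621+1.8752 ≈ -0.0869
arm 2 (φ=120.0°): x'=-0.0823, y'=-0.1693
  A=0.1423, B=-0.3098, C=(l²−L²−A²−y'²−z²)/(2L)=-0.2625
  √(A²+B²)=0.3409;  θ2 = -1.1402+2.4496 ≈ 1.3094
arm 3 (φ=240.0°): x'=-0.1055, y'=0.1559
  A cos θ + B sin θ = C:  0.1655·cos θ + -0.3098·sin θ = -0.2764
  √(A²+B²)=0.3512;  θ3 = -1.0801+2.4767 ≈ 1.3966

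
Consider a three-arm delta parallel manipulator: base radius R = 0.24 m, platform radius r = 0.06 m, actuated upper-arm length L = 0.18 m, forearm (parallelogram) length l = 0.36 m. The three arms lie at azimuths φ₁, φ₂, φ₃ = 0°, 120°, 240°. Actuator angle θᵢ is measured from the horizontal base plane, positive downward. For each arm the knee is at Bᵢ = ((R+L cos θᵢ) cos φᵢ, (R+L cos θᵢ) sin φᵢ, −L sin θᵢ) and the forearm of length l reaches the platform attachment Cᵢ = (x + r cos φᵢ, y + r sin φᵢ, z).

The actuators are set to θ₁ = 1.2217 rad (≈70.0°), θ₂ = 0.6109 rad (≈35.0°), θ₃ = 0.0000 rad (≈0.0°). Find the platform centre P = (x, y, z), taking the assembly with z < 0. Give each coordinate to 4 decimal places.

(-0.1094, -0.0474, -0.2340)

O1 = (0.2416·cos0.0°, 0.2416·sin0.0°, -0.1691) = (0.2416, 0.0000, -0.1691)
arm 2 at φ=120.0°: (R−r)+L cos θ2 = 0.3274;  O2 = (-0.1637, 0.2836, -0.1032)
φ3=240.0°: virtual centre (-0.1800, -0.3118, 0.0000), radius l
subtract pairs → two planes through P
plane₁₂: -0.8106x+0.5671y+0.1318z = 0.0309
det = 0.9836;  x = -0.0442+0.2786z,  y = -0.0086+0.1658z
into |P−O₁|² = l²: 1.1051z² + 0.1762z + -0.0193 = 0;  Δ = 0.1162;  z = -0.2340 or 0.0745 → z<0 root = -0.2340
x = -0.1094, y = -0.0474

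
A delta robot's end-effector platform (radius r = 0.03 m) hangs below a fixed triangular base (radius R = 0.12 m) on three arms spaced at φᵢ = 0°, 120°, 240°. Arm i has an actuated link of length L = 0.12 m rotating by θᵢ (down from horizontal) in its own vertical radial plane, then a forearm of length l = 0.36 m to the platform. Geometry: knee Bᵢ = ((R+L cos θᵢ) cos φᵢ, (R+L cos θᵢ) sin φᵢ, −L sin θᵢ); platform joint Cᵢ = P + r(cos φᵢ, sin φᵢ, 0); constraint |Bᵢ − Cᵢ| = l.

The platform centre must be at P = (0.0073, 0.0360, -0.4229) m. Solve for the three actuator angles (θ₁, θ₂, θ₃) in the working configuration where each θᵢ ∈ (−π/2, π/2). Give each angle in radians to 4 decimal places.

θ₁ = 0.9602, θ₂ = 0.8730, θ₃ = 1.1350

φ1=0.0° → target in arm frame (0.0073, 0.0360)
  A=0.0827, B=-0.4229, C=(l²−L²−A²−y'²−z²)/(2L)=-0.2991
  γ=atan2(-0.4229,0.0827)=-1.3777;  ψ=arccos(-0.6941)=2.3379;  θ1=γ+ψ≈0.9602
arm 2 (φ=120.0°): x'=0.0275, y'=-0.0243
  e−x'=0.0625;  (l²−L²−(e−x')²−y'²−z²)/2L = -0.2839
  θ2 = atan2(B,A) + arccos(C/0.4275) = 0.8730
arm 3 (φ=240.0°): x'=-0.0348, y'=-0.0117
  A cos θ + B sin θ = C:  0.1248·cos θ + -0.4229·sin θ = -0.3307
  θ3 = atan2(B,A) + arccos(C/0.4409) = 1.1350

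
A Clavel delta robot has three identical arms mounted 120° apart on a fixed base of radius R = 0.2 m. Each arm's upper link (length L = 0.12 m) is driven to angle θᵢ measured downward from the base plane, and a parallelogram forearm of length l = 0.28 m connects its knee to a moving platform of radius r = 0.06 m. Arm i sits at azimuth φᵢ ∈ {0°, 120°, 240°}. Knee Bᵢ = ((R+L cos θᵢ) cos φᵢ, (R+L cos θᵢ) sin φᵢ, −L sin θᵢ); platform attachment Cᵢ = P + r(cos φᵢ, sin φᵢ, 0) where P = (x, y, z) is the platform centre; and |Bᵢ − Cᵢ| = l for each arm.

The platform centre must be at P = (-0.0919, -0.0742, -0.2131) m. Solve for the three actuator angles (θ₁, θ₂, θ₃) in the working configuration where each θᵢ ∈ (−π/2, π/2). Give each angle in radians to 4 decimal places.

arm 1 (φ=0.0°): x'=-0.0919, y'=-0.0742
  A cos θ + B sin θ = C:  0.2319·cos θ + -0.2131·sin θ = -0.1696
  γ=atan2(-0.2131,0.2319)=-0.7432;  ψ=arccos(-0.5384)=2.1393;  θ1=γ+ψ≈1.3961
φ2=120.0° → target in arm frame (-0.0183, 0.1167)
  A=0.1583, B=-0.2131, C=(l²−L²−A²−y'²−z²)/(2L)=-0.0837
  √(A²+B²)=0.2655;  θ2 = -0.9319+1.8916 ≈ 0.9597
arm 3 (φ=240.0°): x'=0.1102, y'=-0.0425
  e−x'=0.0298;  (l²−L²−(e−x')²−y'²−z²)/2L = 0.0662
  θ3 = atan2(B,A) + arccos(C/0.2152) = -0.1740

θ₁ = 1.3961, θ₂ = 0.9597, θ₃ = -0.1740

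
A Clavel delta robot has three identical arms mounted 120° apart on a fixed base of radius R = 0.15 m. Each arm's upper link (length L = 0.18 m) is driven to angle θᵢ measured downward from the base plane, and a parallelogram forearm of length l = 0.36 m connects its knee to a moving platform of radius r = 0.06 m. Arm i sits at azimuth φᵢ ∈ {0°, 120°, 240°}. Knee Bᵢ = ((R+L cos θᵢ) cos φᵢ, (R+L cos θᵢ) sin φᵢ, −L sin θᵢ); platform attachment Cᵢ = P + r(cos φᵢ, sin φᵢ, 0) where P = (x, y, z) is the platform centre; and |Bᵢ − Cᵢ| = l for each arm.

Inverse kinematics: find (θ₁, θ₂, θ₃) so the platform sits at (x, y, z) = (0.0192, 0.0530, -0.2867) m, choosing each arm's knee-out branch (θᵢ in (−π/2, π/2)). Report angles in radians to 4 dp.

θ₁ = 0.1745, θ₂ = 0.0873, θ₃ = 0.5238

rotate P by −φ1: (0.0192, 0.0530, -0.2867)
  A=0.0708, B=-0.2867, C=(l²−L²−A²−y'²−z²)/(2L)=0.0199
  √(A²+B²)=0.2953;  θ1 = -1.3287+1.5032 ≈ 0.1745
arm 2 (φ=120.0°): x'=0.0363, y'=-0.0431
  A=0.0537, B=-0.2867, C=(l²−L²−A²−y'²−z²)/(2L)=0.0285
  √(A²+B²)=0.2917;  θ2 = -1.3856+1.4729 ≈ 0.0873
rotate P by −φ3: (-0.0555, -0.0099, -0.2867)
  e−x'=0.1455;  (l²−L²−(e−x')²−y'²−z²)/2L = -0.0174
  γ=atan2(-0.2867,0.1455)=-1.1012;  ψ=arccos(-0.0541)=1.6249;  θ3=γ+ψ≈0.5238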